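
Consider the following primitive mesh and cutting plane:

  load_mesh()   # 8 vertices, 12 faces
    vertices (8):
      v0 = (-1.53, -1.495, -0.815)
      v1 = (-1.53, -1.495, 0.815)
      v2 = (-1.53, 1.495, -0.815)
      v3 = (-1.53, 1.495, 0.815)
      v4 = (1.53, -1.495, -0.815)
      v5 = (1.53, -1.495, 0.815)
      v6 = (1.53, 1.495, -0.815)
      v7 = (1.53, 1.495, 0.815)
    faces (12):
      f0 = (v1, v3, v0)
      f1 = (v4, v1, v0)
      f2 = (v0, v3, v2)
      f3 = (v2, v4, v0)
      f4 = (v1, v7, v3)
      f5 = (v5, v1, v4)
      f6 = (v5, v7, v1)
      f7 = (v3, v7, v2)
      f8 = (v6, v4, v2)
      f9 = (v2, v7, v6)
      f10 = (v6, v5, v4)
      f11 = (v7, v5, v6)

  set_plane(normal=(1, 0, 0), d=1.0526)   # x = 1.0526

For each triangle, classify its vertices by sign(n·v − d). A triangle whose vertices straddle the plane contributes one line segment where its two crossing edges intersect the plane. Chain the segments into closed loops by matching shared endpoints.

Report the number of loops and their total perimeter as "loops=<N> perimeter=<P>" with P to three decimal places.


Straddling triangles (8 of 12):
  (v4,v1,v0) [+--] → (1.0526, -1.495, -0.560699)–(1.0526, -1.495, -0.815)  len=0.2543
  (v2,v4,v0) [-+-] → (1.0526, -1.02852, -0.815)–(1.0526, -1.495, -0.815)  len=0.4665
  (v1,v7,v3) [-+-] → (1.0526, 1.02852, 0.815)–(1.0526, 1.495, 0.815)  len=0.4665
  (v5,v1,v4) [+-+] → (1.0526, -1.495, 0.815)–(1.0526, -1.495, -0.560699)  len=1.3757
  (v5,v7,v1) [++-] → (1.0526, 1.02852, 0.815)–(1.0526, -1.495, 0.815)  len=2.5235
  (v3,v7,v2) [-+-] → (1.0526, 1.495, 0.815)–(1.0526, 1.495, 0.560699)  len=0.2543
  (v6,v4,v2) [++-] → (1.0526, -1.02852, -0.815)–(1.0526, 1.495, -0.815)  len=2.5235
  (v2,v7,v6) [-++] → (1.0526, 1.495, 0.560699)–(1.0526, 1.495, -0.815)  len=1.3757

Chained into 1 loop(s):
  loop 1: 8 segments, perimeter = 9.2400
Total perimeter = 9.240

loops=1 perimeter=9.240


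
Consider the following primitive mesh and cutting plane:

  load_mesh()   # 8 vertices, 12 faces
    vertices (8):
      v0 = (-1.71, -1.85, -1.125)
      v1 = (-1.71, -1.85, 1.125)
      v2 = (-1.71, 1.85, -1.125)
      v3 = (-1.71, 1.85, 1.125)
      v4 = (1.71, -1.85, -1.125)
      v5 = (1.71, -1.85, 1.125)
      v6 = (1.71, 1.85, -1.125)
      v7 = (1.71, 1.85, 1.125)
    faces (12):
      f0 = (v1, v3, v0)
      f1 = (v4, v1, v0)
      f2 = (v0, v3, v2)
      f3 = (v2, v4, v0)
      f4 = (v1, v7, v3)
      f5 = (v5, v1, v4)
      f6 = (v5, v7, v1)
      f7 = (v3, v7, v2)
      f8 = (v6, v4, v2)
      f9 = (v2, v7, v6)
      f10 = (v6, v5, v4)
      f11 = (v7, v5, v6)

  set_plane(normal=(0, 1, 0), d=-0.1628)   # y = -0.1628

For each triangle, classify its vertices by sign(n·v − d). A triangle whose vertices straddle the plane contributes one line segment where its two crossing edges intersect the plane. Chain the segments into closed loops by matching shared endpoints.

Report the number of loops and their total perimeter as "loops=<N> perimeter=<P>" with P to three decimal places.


loops=1 perimeter=11.340

Straddling triangles (8 of 12):
  (v1,v3,v0) [-+-] → (-1.71, -0.1628, 1.125)–(-1.71, -0.1628, -0.099)  len=1.2240
  (v0,v3,v2) [-++] → (-1.71, -0.1628, -0.099)–(-1.71, -0.1628, -1.125)  len=1.0260
  (v2,v4,v0) [+--] → (0.15048, -0.1628, -1.125)–(-1.71, -0.1628, -1.125)  len=1.8605
  (v1,v7,v3) [-++] → (-0.15048, -0.1628, 1.125)–(-1.71, -0.1628, 1.125)  len=1.5595
  (v5,v7,v1) [-+-] → (1.71, -0.1628, 1.125)–(-0.15048, -0.1628, 1.125)  len=1.8605
  (v6,v4,v2) [+-+] → (1.71, -0.1628, -1.125)–(0.15048, -0.1628, -1.125)  len=1.5595
  (v6,v5,v4) [+--] → (1.71, -0.1628, 0.099)–(1.71, -0.1628, -1.125)  len=1.2240
  (v7,v5,v6) [+-+] → (1.71, -0.1628, 1.125)–(1.71, -0.1628, 0.099)  len=1.0260

Chained into 1 loop(s):
  loop 1: 8 segments, perimeter = 11.3400
Total perimeter = 11.340


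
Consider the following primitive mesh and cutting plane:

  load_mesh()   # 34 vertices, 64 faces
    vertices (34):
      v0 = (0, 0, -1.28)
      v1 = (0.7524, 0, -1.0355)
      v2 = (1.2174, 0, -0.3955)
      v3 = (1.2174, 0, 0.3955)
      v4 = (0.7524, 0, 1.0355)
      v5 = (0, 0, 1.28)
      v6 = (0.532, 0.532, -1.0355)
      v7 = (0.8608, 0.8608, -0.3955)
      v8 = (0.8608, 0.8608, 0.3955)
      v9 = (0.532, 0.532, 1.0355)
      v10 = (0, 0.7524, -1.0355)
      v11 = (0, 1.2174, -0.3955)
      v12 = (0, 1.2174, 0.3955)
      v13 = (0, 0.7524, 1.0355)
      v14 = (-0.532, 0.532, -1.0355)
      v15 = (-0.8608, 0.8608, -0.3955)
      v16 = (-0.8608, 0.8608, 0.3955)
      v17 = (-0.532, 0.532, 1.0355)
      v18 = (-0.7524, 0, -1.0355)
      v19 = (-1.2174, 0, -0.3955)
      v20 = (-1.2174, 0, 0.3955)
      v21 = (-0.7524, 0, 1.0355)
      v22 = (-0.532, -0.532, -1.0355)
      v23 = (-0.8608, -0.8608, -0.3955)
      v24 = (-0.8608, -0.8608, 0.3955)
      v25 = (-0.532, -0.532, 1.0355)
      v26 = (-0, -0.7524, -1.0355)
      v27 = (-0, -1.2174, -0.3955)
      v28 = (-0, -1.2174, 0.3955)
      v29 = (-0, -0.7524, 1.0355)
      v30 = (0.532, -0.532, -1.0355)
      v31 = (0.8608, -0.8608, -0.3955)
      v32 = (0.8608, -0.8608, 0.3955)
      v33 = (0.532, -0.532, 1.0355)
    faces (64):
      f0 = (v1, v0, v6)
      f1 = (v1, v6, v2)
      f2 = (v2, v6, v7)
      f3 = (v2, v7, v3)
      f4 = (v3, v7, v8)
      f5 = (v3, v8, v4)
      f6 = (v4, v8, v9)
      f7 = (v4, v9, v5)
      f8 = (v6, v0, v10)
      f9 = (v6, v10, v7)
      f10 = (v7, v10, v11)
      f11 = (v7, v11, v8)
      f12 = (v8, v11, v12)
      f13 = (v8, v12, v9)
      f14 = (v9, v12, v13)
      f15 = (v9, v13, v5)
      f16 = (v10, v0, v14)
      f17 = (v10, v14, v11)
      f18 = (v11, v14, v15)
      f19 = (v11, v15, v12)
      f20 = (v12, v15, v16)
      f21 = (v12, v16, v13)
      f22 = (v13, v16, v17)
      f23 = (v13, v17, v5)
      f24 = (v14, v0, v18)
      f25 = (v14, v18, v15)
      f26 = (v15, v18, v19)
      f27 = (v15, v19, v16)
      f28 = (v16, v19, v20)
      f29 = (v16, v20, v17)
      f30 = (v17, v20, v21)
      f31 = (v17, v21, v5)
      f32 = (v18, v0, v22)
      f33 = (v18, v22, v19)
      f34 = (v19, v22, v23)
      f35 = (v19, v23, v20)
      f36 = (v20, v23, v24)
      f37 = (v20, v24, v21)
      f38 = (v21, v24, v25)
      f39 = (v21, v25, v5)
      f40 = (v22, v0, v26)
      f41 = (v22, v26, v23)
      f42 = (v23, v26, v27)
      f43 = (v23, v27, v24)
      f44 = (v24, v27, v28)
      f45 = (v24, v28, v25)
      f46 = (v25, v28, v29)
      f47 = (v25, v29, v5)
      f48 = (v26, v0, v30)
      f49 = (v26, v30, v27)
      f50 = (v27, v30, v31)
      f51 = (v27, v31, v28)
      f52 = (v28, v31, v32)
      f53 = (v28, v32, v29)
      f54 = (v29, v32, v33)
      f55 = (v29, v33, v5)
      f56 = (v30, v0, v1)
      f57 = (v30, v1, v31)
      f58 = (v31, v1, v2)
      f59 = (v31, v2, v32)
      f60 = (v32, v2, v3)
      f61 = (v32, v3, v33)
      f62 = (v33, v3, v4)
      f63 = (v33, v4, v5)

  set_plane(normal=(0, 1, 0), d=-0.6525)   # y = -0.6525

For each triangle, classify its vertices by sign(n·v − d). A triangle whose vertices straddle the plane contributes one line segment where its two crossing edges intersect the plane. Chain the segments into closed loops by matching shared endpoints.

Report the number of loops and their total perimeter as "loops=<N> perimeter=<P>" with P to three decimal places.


loops=1 perimeter=6.454

Straddling triangles (20 of 64):
  (v19,v22,v23) [++-] → (-0.6525, -0.6525, -0.80095)–(-0.947092, -0.6525, -0.3955)  len=0.5012
  (v19,v23,v20) [+-+] → (-0.947092, -0.6525, -0.3955)–(-0.947092, -0.6525, -0.20409)  len=0.1914
  (v20,v23,v24) [+--] → (-0.947092, -0.6525, -0.20409)–(-0.947092, -0.6525, 0.3955)  len=0.5996
  (v20,v24,v21) [+-+] → (-0.947092, -0.6525, 0.3955)–(-0.834569, -0.6525, 0.55037)  len=0.1914
  (v21,v24,v25) [+-+] → (-0.834569, -0.6525, 0.55037)–(-0.6525, -0.6525, 0.80095)  len=0.3097
  (v22,v0,v26) [++-] → (0, -0.6525, -1.06796)–(-0.241138, -0.6525, -1.0355)  len=0.2433
  (v22,v26,v23) [+--] → (-0.241138, -0.6525, -1.0355)–(-0.6525, -0.6525, -0.80095)  len=0.4735
  (v24,v28,v25) [--+] → (-0.438469, -0.6525, 0.922982)–(-0.6525, -0.6525, 0.80095)  len=0.2464
  (v25,v28,v29) [+--] → (-0.438469, -0.6525, 0.922982)–(-0.241138, -0.6525, 1.0355)  len=0.2272
  (v25,v29,v5) [+-+] → (-0.241138, -0.6525, 1.0355)–(0, -0.6525, 1.06796)  len=0.2433
  (v26,v0,v30) [-++] → (0, -0.6525, -1.06796)–(0.241138, -0.6525, -1.0355)  len=0.2433
  (v26,v30,v27) [-+-] → (0.241138, -0.6525, -1.0355)–(0.438469, -0.6525, -0.922982)  len=0.2272
  (v27,v30,v31) [-+-] → (0.438469, -0.6525, -0.922982)–(0.6525, -0.6525, -0.80095)  len=0.2464
  (v29,v32,v33) [--+] → (0.6525, -0.6525, 0.80095)–(0.241138, -0.6525, 1.0355)  len=0.4735
  (v29,v33,v5) [-++] → (0.241138, -0.6525, 1.0355)–(0, -0.6525, 1.06796)  len=0.2433
  (v30,v1,v31) [++-] → (0.834569, -0.6525, -0.55037)–(0.6525, -0.6525, -0.80095)  len=0.3097
  (v31,v1,v2) [-++] → (0.834569, -0.6525, -0.55037)–(0.947092, -0.6525, -0.3955)  len=0.1914
  (v31,v2,v32) [-+-] → (0.947092, -0.6525, -0.3955)–(0.947092, -0.6525, 0.20409)  len=0.5996
  (v32,v2,v3) [-++] → (0.947092, -0.6525, 0.20409)–(0.947092, -0.6525, 0.3955)  len=0.1914
  (v32,v3,v33) [-++] → (0.947092, -0.6525, 0.3955)–(0.6525, -0.6525, 0.80095)  len=0.5012

Chained into 1 loop(s):
  loop 1: 20 segments, perimeter = 6.4541
Total perimeter = 6.454


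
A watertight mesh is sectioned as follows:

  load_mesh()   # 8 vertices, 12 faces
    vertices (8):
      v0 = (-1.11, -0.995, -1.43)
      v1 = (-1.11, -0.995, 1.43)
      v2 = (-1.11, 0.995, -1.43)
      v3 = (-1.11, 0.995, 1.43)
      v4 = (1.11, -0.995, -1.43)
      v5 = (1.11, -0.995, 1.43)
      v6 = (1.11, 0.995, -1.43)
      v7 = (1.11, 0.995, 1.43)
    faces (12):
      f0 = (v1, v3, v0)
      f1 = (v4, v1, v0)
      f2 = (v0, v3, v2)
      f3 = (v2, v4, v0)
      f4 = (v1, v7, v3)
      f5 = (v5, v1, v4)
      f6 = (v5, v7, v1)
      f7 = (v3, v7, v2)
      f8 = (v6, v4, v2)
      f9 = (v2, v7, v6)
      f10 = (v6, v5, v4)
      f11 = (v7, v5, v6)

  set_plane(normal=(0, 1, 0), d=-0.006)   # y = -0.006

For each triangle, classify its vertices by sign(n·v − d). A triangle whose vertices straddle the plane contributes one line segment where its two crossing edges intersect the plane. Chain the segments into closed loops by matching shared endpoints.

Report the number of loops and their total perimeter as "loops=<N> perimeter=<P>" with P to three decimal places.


loops=1 perimeter=10.160

Straddling triangles (8 of 12):
  (v1,v3,v0) [-+-] → (-1.11, -0.006, 1.43)–(-1.11, -0.006, -0.00862312)  len=1.4386
  (v0,v3,v2) [-++] → (-1.11, -0.006, -0.00862312)–(-1.11, -0.006, -1.43)  len=1.4214
  (v2,v4,v0) [+--] → (0.00669347, -0.006, -1.43)–(-1.11, -0.006, -1.43)  len=1.1167
  (v1,v7,v3) [-++] → (-0.00669347, -0.006, 1.43)–(-1.11, -0.006, 1.43)  len=1.1033
  (v5,v7,v1) [-+-] → (1.11, -0.006, 1.43)–(-0.00669347, -0.006, 1.43)  len=1.1167
  (v6,v4,v2) [+-+] → (1.11, -0.006, -1.43)–(0.00669347, -0.006, -1.43)  len=1.1033
  (v6,v5,v4) [+--] → (1.11, -0.006, 0.00862312)–(1.11, -0.006, -1.43)  len=1.4386
  (v7,v5,v6) [+-+] → (1.11, -0.006, 1.43)–(1.11, -0.006, 0.00862312)  len=1.4214

Chained into 1 loop(s):
  loop 1: 8 segments, perimeter = 10.1600
Total perimeter = 10.160


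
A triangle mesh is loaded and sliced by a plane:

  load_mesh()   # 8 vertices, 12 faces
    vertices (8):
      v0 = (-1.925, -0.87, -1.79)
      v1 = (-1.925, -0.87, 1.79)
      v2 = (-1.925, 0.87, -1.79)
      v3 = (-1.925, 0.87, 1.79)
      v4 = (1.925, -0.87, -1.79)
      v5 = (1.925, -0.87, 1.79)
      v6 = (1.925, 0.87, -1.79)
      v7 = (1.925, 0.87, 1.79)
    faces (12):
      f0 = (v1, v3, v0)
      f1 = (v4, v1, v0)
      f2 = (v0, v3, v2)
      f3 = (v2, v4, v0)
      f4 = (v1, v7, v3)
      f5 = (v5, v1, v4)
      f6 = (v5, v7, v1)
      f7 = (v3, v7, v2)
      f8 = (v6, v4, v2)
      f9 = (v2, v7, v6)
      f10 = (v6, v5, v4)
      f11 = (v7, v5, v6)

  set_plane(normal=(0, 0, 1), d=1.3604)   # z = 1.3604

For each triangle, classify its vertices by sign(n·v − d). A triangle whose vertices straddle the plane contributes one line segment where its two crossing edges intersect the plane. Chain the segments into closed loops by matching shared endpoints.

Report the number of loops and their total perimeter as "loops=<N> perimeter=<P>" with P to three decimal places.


loops=1 perimeter=11.180

Straddling triangles (8 of 12):
  (v1,v3,v0) [++-] → (-1.925, 0.6612, 1.3604)–(-1.925, -0.87, 1.3604)  len=1.5312
  (v4,v1,v0) [-+-] → (-1.463, -0.87, 1.3604)–(-1.925, -0.87, 1.3604)  len=0.4620
  (v0,v3,v2) [-+-] → (-1.925, 0.6612, 1.3604)–(-1.925, 0.87, 1.3604)  len=0.2088
  (v5,v1,v4) [++-] → (-1.463, -0.87, 1.3604)–(1.925, -0.87, 1.3604)  len=3.3880
  (v3,v7,v2) [++-] → (1.463, 0.87, 1.3604)–(-1.925, 0.87, 1.3604)  len=3.3880
  (v2,v7,v6) [-+-] → (1.463, 0.87, 1.3604)–(1.925, 0.87, 1.3604)  len=0.4620
  (v6,v5,v4) [-+-] → (1.925, -0.6612, 1.3604)–(1.925, -0.87, 1.3604)  len=0.2088
  (v7,v5,v6) [++-] → (1.925, -0.6612, 1.3604)–(1.925, 0.87, 1.3604)  len=1.5312

Chained into 1 loop(s):
  loop 1: 8 segments, perimeter = 11.1800
Total perimeter = 11.180


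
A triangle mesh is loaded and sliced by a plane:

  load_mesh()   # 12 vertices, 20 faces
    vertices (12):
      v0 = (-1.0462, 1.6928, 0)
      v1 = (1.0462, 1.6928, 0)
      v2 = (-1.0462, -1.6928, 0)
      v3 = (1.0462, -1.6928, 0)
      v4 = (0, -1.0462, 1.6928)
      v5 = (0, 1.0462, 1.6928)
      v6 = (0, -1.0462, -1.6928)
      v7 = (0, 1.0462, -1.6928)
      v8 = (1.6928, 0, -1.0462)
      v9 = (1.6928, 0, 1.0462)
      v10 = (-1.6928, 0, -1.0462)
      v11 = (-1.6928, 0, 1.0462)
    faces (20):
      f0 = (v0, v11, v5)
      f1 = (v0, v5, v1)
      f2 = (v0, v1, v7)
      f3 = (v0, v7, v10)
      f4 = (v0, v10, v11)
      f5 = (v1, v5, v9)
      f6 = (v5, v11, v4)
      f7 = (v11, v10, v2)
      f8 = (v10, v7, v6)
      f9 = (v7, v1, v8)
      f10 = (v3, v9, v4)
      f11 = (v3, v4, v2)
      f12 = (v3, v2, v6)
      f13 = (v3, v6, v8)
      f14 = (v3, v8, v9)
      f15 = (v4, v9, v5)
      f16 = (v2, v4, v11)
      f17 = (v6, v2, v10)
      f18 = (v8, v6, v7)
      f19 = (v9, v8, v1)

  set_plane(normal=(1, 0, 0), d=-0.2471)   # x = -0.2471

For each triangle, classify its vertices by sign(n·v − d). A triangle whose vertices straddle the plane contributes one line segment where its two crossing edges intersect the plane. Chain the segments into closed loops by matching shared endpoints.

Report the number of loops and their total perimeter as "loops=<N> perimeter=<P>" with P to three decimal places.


loops=1 perimeter=10.838

Straddling triangles (10 of 20):
  (v0,v11,v5) [--+] → (-0.2471, 0.893485, 1.59842)–(-0.2471, 1.19892, 1.29298)  len=0.4319
  (v0,v5,v1) [-++] → (-0.2471, 1.19892, 1.29298)–(-0.2471, 1.6928, 0)  len=1.3841
  (v0,v1,v7) [-++] → (-0.2471, 1.6928, 0)–(-0.2471, 1.19892, -1.29298)  len=1.3841
  (v0,v7,v10) [-+-] → (-0.2471, 1.19892, -1.29298)–(-0.2471, 0.893485, -1.59842)  len=0.4319
  (v5,v11,v4) [+-+] → (-0.2471, 0.893485, 1.59842)–(-0.2471, -0.893485, 1.59842)  len=1.7870
  (v10,v7,v6) [-++] → (-0.2471, 0.893485, -1.59842)–(-0.2471, -0.893485, -1.59842)  len=1.7870
  (v3,v4,v2) [++-] → (-0.2471, -1.19892, 1.29298)–(-0.2471, -1.6928, 0)  len=1.3841
  (v3,v2,v6) [+-+] → (-0.2471, -1.6928, 0)–(-0.2471, -1.19892, -1.29298)  len=1.3841
  (v2,v4,v11) [-+-] → (-0.2471, -1.19892, 1.29298)–(-0.2471, -0.893485, 1.59842)  len=0.4319
  (v6,v2,v10) [+--] → (-0.2471, -1.19892, -1.29298)–(-0.2471, -0.893485, -1.59842)  len=0.4319

Chained into 1 loop(s):
  loop 1: 10 segments, perimeter = 10.8381
Total perimeter = 10.838


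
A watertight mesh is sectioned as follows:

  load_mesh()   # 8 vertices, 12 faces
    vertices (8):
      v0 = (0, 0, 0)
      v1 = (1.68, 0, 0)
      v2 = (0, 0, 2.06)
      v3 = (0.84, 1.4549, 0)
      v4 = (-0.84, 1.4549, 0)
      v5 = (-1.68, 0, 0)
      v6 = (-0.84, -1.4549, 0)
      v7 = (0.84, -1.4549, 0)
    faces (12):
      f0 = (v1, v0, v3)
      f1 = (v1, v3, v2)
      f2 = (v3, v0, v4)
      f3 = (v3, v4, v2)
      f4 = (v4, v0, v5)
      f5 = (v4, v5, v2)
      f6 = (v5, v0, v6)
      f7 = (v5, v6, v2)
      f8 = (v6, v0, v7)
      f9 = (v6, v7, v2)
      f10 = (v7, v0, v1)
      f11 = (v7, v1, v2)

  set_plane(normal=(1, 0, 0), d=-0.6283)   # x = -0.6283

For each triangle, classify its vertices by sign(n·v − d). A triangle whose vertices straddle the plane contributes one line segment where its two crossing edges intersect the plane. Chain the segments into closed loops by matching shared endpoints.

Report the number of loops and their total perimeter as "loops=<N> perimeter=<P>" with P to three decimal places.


Straddling triangles (8 of 12):
  (v3,v0,v4) [++-] → (-0.6283, 1.08823, 0)–(-0.6283, 1.4549, 0)  len=0.3667
  (v3,v4,v2) [+-+] → (-0.6283, 1.4549, 0)–(-0.6283, 1.08823, 0.519169)  len=0.6356
  (v4,v0,v5) [-+-] → (-0.6283, 1.08823, 0)–(-0.6283, 0, 0)  len=1.0882
  (v4,v5,v2) [--+] → (-0.6283, 0, 1.28958)–(-0.6283, 1.08823, 0.519169)  len=1.3333
  (v5,v0,v6) [-+-] → (-0.6283, 0, 0)–(-0.6283, -1.08823, 0)  len=1.0882
  (v5,v6,v2) [--+] → (-0.6283, -1.08823, 0.519169)–(-0.6283, 0, 1.28958)  len=1.3333
  (v6,v0,v7) [-++] → (-0.6283, -1.08823, 0)–(-0.6283, -1.4549, 0)  len=0.3667
  (v6,v7,v2) [-++] → (-0.6283, -1.4549, 0)–(-0.6283, -1.08823, 0.519169)  len=0.6356

Chained into 1 loop(s):
  loop 1: 8 segments, perimeter = 6.8477
Total perimeter = 6.848

loops=1 perimeter=6.848


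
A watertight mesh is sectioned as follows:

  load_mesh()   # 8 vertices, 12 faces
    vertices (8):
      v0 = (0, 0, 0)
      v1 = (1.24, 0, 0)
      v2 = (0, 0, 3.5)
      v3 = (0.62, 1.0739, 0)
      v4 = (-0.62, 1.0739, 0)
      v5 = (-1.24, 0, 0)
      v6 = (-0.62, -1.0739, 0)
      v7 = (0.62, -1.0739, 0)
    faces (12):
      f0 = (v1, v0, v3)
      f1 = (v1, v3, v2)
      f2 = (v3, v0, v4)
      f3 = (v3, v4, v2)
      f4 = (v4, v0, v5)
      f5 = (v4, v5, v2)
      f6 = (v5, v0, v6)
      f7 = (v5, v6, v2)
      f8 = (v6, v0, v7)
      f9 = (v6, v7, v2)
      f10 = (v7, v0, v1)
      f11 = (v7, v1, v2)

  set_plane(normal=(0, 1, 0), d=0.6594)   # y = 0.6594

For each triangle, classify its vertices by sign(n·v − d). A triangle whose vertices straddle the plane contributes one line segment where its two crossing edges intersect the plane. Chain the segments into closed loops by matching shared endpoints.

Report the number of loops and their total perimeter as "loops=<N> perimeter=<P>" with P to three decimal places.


Straddling triangles (6 of 12):
  (v1,v0,v3) [--+] → (0.380695, 0.6594, 0)–(0.859305, 0.6594, 0)  len=0.4786
  (v1,v3,v2) [-+-] → (0.859305, 0.6594, 0)–(0.380695, 0.6594, 1.35092)  len=1.4332
  (v3,v0,v4) [+-+] → (0.380695, 0.6594, 0)–(-0.380695, 0.6594, 0)  len=0.7614
  (v3,v4,v2) [++-] → (-0.380695, 0.6594, 1.35092)–(0.380695, 0.6594, 1.35092)  len=0.7614
  (v4,v0,v5) [+--] → (-0.380695, 0.6594, 0)–(-0.859305, 0.6594, 0)  len=0.4786
  (v4,v5,v2) [+--] → (-0.859305, 0.6594, 0)–(-0.380695, 0.6594, 1.35092)  len=1.4332

Chained into 1 loop(s):
  loop 1: 6 segments, perimeter = 5.3464
Total perimeter = 5.346

loops=1 perimeter=5.346


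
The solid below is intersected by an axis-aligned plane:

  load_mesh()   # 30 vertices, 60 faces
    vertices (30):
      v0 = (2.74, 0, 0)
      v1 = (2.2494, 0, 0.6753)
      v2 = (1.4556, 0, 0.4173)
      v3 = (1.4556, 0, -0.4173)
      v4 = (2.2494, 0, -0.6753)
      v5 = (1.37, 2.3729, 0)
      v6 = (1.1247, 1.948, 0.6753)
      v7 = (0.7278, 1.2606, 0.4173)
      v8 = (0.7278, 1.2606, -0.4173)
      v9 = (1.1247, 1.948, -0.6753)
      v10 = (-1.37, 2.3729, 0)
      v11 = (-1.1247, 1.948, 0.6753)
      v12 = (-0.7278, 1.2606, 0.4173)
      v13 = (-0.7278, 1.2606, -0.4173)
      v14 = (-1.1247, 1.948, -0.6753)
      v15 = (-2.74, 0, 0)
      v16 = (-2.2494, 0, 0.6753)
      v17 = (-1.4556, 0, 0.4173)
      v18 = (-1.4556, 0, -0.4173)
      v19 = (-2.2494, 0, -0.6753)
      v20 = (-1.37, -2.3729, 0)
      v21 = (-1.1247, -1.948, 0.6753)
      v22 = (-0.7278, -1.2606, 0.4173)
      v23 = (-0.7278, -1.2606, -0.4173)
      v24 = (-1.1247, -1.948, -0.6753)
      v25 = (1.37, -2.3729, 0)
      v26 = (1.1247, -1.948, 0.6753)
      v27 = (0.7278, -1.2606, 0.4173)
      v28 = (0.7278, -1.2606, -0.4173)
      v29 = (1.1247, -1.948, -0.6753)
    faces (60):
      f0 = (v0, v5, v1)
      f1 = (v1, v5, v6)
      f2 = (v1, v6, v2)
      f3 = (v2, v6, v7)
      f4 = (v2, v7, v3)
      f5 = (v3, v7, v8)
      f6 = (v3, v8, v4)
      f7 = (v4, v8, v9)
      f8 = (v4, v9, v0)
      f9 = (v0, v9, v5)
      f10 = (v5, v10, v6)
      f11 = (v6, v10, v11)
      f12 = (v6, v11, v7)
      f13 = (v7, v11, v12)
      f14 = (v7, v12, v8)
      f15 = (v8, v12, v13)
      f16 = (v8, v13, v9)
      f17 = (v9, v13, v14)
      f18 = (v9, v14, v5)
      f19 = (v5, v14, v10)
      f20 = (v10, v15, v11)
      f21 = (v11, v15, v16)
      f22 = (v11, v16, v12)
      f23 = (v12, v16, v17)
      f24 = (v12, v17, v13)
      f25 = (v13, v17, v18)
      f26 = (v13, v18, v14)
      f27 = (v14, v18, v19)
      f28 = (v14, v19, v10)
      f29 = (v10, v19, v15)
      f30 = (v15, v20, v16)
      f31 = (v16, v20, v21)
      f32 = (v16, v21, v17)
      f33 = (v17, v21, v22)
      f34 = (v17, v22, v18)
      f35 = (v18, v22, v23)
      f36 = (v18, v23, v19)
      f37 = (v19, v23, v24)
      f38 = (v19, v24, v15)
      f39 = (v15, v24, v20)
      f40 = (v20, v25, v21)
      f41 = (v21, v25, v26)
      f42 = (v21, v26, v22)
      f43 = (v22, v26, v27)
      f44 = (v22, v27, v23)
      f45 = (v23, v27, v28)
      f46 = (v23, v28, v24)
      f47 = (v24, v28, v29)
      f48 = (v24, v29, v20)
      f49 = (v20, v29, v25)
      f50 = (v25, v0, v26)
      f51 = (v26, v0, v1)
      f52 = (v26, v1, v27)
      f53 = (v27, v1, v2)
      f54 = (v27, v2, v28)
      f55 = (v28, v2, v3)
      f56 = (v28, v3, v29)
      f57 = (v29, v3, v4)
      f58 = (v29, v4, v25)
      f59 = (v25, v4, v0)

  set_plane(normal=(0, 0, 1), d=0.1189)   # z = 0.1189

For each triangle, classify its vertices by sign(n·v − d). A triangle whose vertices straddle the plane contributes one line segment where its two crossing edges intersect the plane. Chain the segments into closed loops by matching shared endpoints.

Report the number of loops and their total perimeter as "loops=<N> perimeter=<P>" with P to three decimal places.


loops=2 perimeter=24.655

Straddling triangles (24 of 60):
  (v0,v5,v1) [--+] → (1.52484, 1.9551, 0.1189)–(2.65362, 0, 0.1189)  len=2.2576
  (v1,v5,v6) [+-+] → (1.52484, 1.9551, 0.1189)–(1.32681, 2.29809, 0.1189)  len=0.3960
  (v2,v7,v3) [++-] → (0.988015, 0.809889, 0.1189)–(1.4556, 0, 0.1189)  len=0.9352
  (v3,v7,v8) [-+-] → (0.988015, 0.809889, 0.1189)–(0.7278, 1.2606, 0.1189)  len=0.5204
  (v5,v10,v6) [--+] → (-0.930758, 2.29809, 0.1189)–(1.32681, 2.29809, 0.1189)  len=2.2576
  (v6,v10,v11) [+-+] → (-0.930758, 2.29809, 0.1189)–(-1.32681, 2.29809, 0.1189)  len=0.3961
  (v7,v12,v8) [++-] → (-0.20737, 1.2606, 0.1189)–(0.7278, 1.2606, 0.1189)  len=0.9352
  (v8,v12,v13) [-+-] → (-0.20737, 1.2606, 0.1189)–(-0.7278, 1.2606, 0.1189)  len=0.5204
  (v10,v15,v11) [--+] → (-2.45559, 0.342984, 0.1189)–(-1.32681, 2.29809, 0.1189)  len=2.2576
  (v11,v15,v16) [+-+] → (-2.45559, 0.342984, 0.1189)–(-2.65362, 0, 0.1189)  len=0.3960
  (v12,v17,v13) [++-] → (-1.19538, 0.450711, 0.1189)–(-0.7278, 1.2606, 0.1189)  len=0.9352
  (v13,v17,v18) [-+-] → (-1.19538, 0.450711, 0.1189)–(-1.4556, 0, 0.1189)  len=0.5204
  (v15,v20,v16) [--+] → (-1.52484, -1.9551, 0.1189)–(-2.65362, 0, 0.1189)  len=2.2576
  (v16,v20,v21) [+-+] → (-1.52484, -1.9551, 0.1189)–(-1.32681, -2.29809, 0.1189)  len=0.3960
  (v17,v22,v18) [++-] → (-0.988015, -0.809889, 0.1189)–(-1.4556, 0, 0.1189)  len=0.9352
  (v18,v22,v23) [-+-] → (-0.988015, -0.809889, 0.1189)–(-0.7278, -1.2606, 0.1189)  len=0.5204
  (v20,v25,v21) [--+] → (0.930758, -2.29809, 0.1189)–(-1.32681, -2.29809, 0.1189)  len=2.2576
  (v21,v25,v26) [+-+] → (0.930758, -2.29809, 0.1189)–(1.32681, -2.29809, 0.1189)  len=0.3961
  (v22,v27,v23) [++-] → (0.20737, -1.2606, 0.1189)–(-0.7278, -1.2606, 0.1189)  len=0.9352
  (v23,v27,v28) [-+-] → (0.20737, -1.2606, 0.1189)–(0.7278, -1.2606, 0.1189)  len=0.5204
  (v25,v0,v26) [--+] → (2.45559, -0.342984, 0.1189)–(1.32681, -2.29809, 0.1189)  len=2.2576
  (v26,v0,v1) [+-+] → (2.45559, -0.342984, 0.1189)–(2.65362, 0, 0.1189)  len=0.3960
  (v27,v2,v28) [++-] → (1.19538, -0.450711, 0.1189)–(0.7278, -1.2606, 0.1189)  len=0.9352
  (v28,v2,v3) [-+-] → (1.19538, -0.450711, 0.1189)–(1.4556, 0, 0.1189)  len=0.5204

Chained into 2 loop(s):
  loop 1: 12 segments, perimeter = 15.9217
  loop 2: 12 segments, perimeter = 8.7336
Total perimeter = 24.655


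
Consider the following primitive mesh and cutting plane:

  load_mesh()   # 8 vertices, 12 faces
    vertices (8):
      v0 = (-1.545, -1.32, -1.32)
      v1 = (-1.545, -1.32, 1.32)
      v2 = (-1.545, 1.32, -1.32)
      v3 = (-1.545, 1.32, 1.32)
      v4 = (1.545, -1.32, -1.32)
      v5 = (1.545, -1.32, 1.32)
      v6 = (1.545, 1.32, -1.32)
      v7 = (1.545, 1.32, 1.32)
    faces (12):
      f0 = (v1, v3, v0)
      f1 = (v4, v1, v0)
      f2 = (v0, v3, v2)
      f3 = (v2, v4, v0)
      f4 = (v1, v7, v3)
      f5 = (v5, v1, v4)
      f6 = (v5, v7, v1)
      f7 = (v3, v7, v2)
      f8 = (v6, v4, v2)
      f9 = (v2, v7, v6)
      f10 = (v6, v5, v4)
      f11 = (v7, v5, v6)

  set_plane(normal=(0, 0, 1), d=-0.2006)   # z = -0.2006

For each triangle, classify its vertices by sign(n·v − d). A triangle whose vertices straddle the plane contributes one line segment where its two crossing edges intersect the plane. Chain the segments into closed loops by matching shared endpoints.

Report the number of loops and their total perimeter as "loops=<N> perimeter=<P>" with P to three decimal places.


Straddling triangles (8 of 12):
  (v1,v3,v0) [++-] → (-1.545, -0.2006, -0.2006)–(-1.545, -1.32, -0.2006)  len=1.1194
  (v4,v1,v0) [-+-] → (0.234793, -1.32, -0.2006)–(-1.545, -1.32, -0.2006)  len=1.7798
  (v0,v3,v2) [-+-] → (-1.545, -0.2006, -0.2006)–(-1.545, 1.32, -0.2006)  len=1.5206
  (v5,v1,v4) [++-] → (0.234793, -1.32, -0.2006)–(1.545, -1.32, -0.2006)  len=1.3102
  (v3,v7,v2) [++-] → (-0.234793, 1.32, -0.2006)–(-1.545, 1.32, -0.2006)  len=1.3102
  (v2,v7,v6) [-+-] → (-0.234793, 1.32, -0.2006)–(1.545, 1.32, -0.2006)  len=1.7798
  (v6,v5,v4) [-+-] → (1.545, 0.2006, -0.2006)–(1.545, -1.32, -0.2006)  len=1.5206
  (v7,v5,v6) [++-] → (1.545, 0.2006, -0.2006)–(1.545, 1.32, -0.2006)  len=1.1194

Chained into 1 loop(s):
  loop 1: 8 segments, perimeter = 11.4600
Total perimeter = 11.460

loops=1 perimeter=11.460


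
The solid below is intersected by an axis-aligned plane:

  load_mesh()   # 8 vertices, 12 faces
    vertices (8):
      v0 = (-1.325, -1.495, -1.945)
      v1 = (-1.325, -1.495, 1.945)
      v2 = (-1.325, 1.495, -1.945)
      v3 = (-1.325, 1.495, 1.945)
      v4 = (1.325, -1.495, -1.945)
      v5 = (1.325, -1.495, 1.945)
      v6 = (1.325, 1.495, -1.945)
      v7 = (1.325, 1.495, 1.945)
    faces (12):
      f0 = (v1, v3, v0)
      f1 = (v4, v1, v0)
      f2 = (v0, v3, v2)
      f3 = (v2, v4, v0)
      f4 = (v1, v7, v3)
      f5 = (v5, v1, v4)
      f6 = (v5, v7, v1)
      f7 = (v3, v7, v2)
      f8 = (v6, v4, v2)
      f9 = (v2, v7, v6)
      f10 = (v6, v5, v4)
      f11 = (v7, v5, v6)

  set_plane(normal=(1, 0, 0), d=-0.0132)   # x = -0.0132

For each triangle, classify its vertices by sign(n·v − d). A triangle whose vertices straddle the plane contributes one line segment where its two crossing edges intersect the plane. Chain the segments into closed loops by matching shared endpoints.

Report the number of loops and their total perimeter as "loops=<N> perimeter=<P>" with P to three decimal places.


loops=1 perimeter=13.760

Straddling triangles (8 of 12):
  (v4,v1,v0) [+--] → (-0.0132, -1.495, 0.0193766)–(-0.0132, -1.495, -1.945)  len=1.9644
  (v2,v4,v0) [-+-] → (-0.0132, 0.0148936, -1.945)–(-0.0132, -1.495, -1.945)  len=1.5099
  (v1,v7,v3) [-+-] → (-0.0132, -0.0148936, 1.945)–(-0.0132, 1.495, 1.945)  len=1.5099
  (v5,v1,v4) [+-+] → (-0.0132, -1.495, 1.945)–(-0.0132, -1.495, 0.0193766)  len=1.9256
  (v5,v7,v1) [++-] → (-0.0132, -0.0148936, 1.945)–(-0.0132, -1.495, 1.945)  len=1.4801
  (v3,v7,v2) [-+-] → (-0.0132, 1.495, 1.945)–(-0.0132, 1.495, -0.0193766)  len=1.9644
  (v6,v4,v2) [++-] → (-0.0132, 0.0148936, -1.945)–(-0.0132, 1.495, -1.945)  len=1.4801
  (v2,v7,v6) [-++] → (-0.0132, 1.495, -0.0193766)–(-0.0132, 1.495, -1.945)  len=1.9256

Chained into 1 loop(s):
  loop 1: 8 segments, perimeter = 13.7600
Total perimeter = 13.760


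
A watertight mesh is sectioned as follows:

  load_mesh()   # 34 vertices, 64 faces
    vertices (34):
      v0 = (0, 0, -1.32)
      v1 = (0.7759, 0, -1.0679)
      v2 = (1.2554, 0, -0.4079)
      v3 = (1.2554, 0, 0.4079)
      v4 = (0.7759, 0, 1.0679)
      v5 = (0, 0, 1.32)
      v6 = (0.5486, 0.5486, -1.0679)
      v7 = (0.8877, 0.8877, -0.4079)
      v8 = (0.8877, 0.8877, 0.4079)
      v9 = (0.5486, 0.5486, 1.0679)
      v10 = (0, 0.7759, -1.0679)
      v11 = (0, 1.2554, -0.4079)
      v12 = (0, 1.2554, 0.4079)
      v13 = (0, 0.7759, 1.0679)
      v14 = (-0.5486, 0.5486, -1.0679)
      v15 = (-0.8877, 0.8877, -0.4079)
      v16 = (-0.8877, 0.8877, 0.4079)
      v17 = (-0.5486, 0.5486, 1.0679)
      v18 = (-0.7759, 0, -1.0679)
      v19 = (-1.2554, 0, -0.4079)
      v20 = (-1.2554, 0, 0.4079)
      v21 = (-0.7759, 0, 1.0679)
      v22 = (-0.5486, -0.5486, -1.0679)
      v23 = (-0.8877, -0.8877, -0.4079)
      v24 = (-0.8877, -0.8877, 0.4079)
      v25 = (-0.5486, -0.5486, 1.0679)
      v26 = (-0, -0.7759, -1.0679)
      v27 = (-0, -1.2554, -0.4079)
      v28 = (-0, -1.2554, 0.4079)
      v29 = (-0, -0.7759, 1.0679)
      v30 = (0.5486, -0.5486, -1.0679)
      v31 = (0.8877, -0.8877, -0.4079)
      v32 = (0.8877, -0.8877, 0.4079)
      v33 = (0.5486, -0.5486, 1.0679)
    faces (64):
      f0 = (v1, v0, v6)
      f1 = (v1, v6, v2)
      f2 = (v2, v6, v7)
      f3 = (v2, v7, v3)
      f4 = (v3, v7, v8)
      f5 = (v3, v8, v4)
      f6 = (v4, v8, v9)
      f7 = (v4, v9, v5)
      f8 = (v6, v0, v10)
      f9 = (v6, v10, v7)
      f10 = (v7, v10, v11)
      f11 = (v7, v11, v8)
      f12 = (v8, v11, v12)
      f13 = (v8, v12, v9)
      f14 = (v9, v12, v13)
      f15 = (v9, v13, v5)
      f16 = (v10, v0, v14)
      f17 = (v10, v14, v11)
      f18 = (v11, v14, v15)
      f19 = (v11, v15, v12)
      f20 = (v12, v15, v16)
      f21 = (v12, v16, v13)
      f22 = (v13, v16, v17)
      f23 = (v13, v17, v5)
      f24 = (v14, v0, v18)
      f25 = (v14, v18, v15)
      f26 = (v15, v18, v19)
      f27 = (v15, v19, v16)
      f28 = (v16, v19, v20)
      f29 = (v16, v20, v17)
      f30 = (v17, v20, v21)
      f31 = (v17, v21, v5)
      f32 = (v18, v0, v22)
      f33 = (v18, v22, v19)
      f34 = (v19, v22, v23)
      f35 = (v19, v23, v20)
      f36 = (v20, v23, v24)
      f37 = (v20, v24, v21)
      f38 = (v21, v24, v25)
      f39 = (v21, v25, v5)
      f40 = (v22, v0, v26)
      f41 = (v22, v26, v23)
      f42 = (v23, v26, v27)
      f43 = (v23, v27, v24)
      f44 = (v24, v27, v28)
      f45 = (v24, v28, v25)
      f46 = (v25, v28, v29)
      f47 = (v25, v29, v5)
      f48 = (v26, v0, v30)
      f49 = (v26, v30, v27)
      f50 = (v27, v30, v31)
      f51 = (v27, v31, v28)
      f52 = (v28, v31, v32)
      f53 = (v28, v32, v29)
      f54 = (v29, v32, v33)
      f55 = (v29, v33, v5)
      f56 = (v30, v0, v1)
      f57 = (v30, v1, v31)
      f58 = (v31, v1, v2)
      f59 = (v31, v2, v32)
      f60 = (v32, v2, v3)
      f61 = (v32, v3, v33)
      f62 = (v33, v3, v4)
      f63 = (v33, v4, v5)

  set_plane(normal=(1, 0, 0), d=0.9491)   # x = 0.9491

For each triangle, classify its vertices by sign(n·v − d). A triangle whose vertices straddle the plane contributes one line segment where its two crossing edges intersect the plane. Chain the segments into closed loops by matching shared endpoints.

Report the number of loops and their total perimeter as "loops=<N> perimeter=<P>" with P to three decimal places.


Straddling triangles (10 of 64):
  (v1,v6,v2) [--+] → (0.9491, 0.237742, -0.693919)–(0.9491, 0, -0.829502)  len=0.2737
  (v2,v6,v7) [+--] → (0.9491, 0.237742, -0.693919)–(0.9491, 0.739468, -0.4079)  len=0.5775
  (v2,v7,v3) [+-+] → (0.9491, 0.739468, -0.4079)–(0.9491, 0.739468, -0.271674)  len=0.1362
  (v3,v7,v8) [+--] → (0.9491, 0.739468, -0.271674)–(0.9491, 0.739468, 0.4079)  len=0.6796
  (v3,v8,v4) [+--] → (0.9491, 0.739468, 0.4079)–(0.9491, 0, 0.829502)  len=0.8512
  (v31,v1,v2) [--+] → (0.9491, 0, -0.829502)–(0.9491, -0.739468, -0.4079)  len=0.8512
  (v31,v2,v32) [-+-] → (0.9491, -0.739468, -0.4079)–(0.9491, -0.739468, 0.271674)  len=0.6796
  (v32,v2,v3) [-++] → (0.9491, -0.739468, 0.271674)–(0.9491, -0.739468, 0.4079)  len=0.1362
  (v32,v3,v33) [-+-] → (0.9491, -0.739468, 0.4079)–(0.9491, -0.237742, 0.693919)  len=0.5775
  (v33,v3,v4) [-+-] → (0.9491, -0.237742, 0.693919)–(0.9491, 0, 0.829502)  len=0.2737

Chained into 1 loop(s):
  loop 1: 10 segments, perimeter = 5.0364
Total perimeter = 5.036

loops=1 perimeter=5.036


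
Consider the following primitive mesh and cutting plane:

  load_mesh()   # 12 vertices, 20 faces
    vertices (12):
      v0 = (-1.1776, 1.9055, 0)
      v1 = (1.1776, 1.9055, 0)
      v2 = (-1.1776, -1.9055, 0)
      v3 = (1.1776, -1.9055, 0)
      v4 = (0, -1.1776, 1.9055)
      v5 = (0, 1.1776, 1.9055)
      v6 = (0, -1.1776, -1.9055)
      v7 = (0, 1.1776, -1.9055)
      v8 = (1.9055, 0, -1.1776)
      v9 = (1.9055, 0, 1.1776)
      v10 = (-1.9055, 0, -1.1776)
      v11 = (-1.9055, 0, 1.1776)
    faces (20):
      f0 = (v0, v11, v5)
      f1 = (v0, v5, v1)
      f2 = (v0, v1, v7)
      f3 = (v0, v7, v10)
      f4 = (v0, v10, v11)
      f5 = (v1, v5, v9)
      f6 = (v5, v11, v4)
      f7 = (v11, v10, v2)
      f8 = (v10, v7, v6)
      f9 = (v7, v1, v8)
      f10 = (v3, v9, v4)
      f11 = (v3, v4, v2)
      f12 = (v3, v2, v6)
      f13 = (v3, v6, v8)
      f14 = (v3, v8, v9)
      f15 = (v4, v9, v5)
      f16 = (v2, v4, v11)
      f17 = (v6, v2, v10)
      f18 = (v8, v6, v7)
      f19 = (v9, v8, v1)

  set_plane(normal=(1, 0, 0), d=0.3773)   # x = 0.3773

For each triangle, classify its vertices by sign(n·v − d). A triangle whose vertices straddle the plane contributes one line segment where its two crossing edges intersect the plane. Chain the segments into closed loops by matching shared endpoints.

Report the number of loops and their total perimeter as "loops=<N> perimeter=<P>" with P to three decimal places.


loops=1 perimeter=11.961

Straddling triangles (10 of 20):
  (v0,v5,v1) [--+] → (0.3773, 1.41082, 1.29498)–(0.3773, 1.9055, 0)  len=1.3863
  (v0,v1,v7) [-+-] → (0.3773, 1.9055, 0)–(0.3773, 1.41082, -1.29498)  len=1.3863
  (v1,v5,v9) [+-+] → (0.3773, 1.41082, 1.29498)–(0.3773, 0.944428, 1.76137)  len=0.6596
  (v7,v1,v8) [-++] → (0.3773, 1.41082, -1.29498)–(0.3773, 0.944428, -1.76137)  len=0.6596
  (v3,v9,v4) [++-] → (0.3773, -0.944428, 1.76137)–(0.3773, -1.41082, 1.29498)  len=0.6596
  (v3,v4,v2) [+--] → (0.3773, -1.41082, 1.29498)–(0.3773, -1.9055, 0)  len=1.3863
  (v3,v2,v6) [+--] → (0.3773, -1.9055, 0)–(0.3773, -1.41082, -1.29498)  len=1.3863
  (v3,v6,v8) [+-+] → (0.3773, -1.41082, -1.29498)–(0.3773, -0.944428, -1.76137)  len=0.6596
  (v4,v9,v5) [-+-] → (0.3773, -0.944428, 1.76137)–(0.3773, 0.944428, 1.76137)  len=1.8889
  (v8,v6,v7) [+--] → (0.3773, -0.944428, -1.76137)–(0.3773, 0.944428, -1.76137)  len=1.8889

Chained into 1 loop(s):
  loop 1: 10 segments, perimeter = 11.9610
Total perimeter = 11.961


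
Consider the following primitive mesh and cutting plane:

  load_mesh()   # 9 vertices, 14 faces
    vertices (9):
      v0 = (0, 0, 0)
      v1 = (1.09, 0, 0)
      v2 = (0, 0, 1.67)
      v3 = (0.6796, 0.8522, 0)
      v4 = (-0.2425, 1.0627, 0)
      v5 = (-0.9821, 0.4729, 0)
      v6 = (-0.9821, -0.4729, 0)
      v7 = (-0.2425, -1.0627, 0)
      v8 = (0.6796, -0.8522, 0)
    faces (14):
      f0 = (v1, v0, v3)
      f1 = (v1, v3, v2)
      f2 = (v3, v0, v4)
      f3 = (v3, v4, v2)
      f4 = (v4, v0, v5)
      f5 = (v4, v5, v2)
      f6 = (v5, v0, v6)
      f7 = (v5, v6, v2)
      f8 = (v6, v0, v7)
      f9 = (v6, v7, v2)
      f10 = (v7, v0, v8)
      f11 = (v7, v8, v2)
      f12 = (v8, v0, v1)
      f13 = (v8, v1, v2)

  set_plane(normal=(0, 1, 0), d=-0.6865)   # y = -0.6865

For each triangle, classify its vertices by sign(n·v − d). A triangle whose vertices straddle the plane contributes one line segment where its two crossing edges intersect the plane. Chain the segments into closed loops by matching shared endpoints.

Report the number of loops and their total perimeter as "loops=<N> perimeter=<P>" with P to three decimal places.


loops=1 perimeter=3.427

Straddling triangles (6 of 14):
  (v6,v0,v7) [++-] → (-0.156654, -0.6865, 0)–(-0.714249, -0.6865, 0)  len=0.5576
  (v6,v7,v2) [+-+] → (-0.714249, -0.6865, 0)–(-0.156654, -0.6865, 0.591187)  len=0.8127
  (v7,v0,v8) [-+-] → (-0.156654, -0.6865, 0)–(0.54746, -0.6865, 0)  len=0.7041
  (v7,v8,v2) [--+] → (0.54746, -0.6865, 0.324711)–(-0.156654, -0.6865, 0.591187)  len=0.7529
  (v8,v0,v1) [-++] → (0.54746, -0.6865, 0)–(0.759397, -0.6865, 0)  len=0.2119
  (v8,v1,v2) [-++] → (0.759397, -0.6865, 0)–(0.54746, -0.6865, 0.324711)  len=0.3878

Chained into 1 loop(s):
  loop 1: 6 segments, perimeter = 3.4269
Total perimeter = 3.427


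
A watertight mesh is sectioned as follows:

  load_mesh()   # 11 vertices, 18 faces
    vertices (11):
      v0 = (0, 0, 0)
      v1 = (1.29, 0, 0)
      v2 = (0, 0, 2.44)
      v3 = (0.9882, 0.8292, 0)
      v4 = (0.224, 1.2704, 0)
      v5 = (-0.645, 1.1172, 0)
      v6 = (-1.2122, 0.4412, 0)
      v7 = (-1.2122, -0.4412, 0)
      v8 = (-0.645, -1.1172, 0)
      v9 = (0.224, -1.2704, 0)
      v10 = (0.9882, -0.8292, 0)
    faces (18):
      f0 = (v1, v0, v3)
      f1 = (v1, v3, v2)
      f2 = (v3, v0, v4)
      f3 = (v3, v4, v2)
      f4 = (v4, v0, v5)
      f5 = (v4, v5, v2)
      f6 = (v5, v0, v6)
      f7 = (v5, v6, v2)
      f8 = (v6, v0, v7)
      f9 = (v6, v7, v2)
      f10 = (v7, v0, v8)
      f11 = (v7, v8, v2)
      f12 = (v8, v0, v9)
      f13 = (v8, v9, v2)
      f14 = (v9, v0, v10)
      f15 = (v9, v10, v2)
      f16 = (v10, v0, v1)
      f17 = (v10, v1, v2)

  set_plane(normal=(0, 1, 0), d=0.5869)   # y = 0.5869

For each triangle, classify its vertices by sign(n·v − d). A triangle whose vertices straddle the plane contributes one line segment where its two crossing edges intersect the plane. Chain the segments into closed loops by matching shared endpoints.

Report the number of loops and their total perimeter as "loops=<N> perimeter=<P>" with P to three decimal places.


Straddling triangles (8 of 18):
  (v1,v0,v3) [--+] → (0.699439, 0.5869, 0)–(1.07639, 0.5869, 0)  len=0.3770
  (v1,v3,v2) [-+-] → (1.07639, 0.5869, 0)–(0.699439, 0.5869, 0.712991)  len=0.8065
  (v3,v0,v4) [+-+] → (0.699439, 0.5869, 0)–(0.103484, 0.5869, 0)  len=0.5960
  (v3,v4,v2) [++-] → (0.103484, 0.5869, 1.31277)–(0.699439, 0.5869, 0.712991)  len=0.8455
  (v4,v0,v5) [+-+] → (0.103484, 0.5869, 0)–(-0.338839, 0.5869, 0)  len=0.4423
  (v4,v5,v2) [++-] → (-0.338839, 0.5869, 1.15819)–(0.103484, 0.5869, 1.31277)  len=0.4686
  (v5,v0,v6) [+--] → (-0.338839, 0.5869, 0)–(-1.08995, 0.5869, 0)  len=0.7511
  (v5,v6,v2) [+--] → (-1.08995, 0.5869, 0)–(-0.338839, 0.5869, 1.15819)  len=1.3804

Chained into 1 loop(s):
  loop 1: 8 segments, perimeter = 5.6673
Total perimeter = 5.667

loops=1 perimeter=5.667


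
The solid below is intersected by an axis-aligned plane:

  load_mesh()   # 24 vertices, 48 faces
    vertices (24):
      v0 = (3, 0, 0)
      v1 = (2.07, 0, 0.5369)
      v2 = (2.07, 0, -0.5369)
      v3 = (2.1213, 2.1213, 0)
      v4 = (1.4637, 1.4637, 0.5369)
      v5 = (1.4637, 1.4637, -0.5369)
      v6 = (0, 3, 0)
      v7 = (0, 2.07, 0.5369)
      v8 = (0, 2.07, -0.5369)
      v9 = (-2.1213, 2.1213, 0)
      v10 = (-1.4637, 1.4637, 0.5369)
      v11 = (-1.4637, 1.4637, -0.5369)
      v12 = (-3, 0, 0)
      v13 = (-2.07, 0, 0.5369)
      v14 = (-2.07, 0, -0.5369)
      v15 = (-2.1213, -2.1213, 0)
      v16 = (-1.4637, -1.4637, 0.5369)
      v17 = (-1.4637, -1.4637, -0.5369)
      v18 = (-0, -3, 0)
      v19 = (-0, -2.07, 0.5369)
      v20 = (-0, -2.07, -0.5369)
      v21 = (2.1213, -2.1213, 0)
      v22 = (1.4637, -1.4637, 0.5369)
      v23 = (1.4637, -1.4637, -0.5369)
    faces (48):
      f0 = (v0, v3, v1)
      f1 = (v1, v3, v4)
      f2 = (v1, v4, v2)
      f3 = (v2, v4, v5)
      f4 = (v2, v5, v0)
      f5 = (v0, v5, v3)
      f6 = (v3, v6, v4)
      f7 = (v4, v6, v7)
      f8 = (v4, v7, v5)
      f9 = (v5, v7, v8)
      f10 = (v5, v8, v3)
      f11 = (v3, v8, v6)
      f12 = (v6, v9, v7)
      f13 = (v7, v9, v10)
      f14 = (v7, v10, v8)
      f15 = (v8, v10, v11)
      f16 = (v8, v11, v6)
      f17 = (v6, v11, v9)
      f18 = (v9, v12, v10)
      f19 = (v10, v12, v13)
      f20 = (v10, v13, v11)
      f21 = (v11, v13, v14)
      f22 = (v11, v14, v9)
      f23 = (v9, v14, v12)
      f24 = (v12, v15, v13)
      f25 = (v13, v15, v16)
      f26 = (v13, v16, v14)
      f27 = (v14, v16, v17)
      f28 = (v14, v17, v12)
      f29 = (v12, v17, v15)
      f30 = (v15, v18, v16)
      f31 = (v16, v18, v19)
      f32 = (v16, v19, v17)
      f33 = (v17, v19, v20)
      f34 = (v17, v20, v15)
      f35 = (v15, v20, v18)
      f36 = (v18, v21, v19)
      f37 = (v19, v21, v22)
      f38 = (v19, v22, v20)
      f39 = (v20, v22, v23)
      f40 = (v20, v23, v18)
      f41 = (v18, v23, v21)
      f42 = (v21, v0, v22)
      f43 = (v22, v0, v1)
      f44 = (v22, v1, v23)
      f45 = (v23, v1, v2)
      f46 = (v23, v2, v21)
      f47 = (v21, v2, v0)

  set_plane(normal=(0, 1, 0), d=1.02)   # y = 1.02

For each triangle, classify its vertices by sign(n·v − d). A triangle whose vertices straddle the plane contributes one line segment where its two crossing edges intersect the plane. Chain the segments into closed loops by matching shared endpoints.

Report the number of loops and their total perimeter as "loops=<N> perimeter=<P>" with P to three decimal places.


Straddling triangles (12 of 48):
  (v0,v3,v1) [-+-] → (2.57749, 1.02, 0)–(2.09467, 1.02, 0.278738)  len=0.5575
  (v1,v3,v4) [-++] → (2.09467, 1.02, 0.278738)–(1.64749, 1.02, 0.5369)  len=0.5163
  (v1,v4,v2) [-+-] → (1.64749, 1.02, 0.5369)–(1.64749, 1.02, 0.211393)  len=0.3255
  (v2,v4,v5) [-++] → (1.64749, 1.02, 0.211393)–(1.64749, 1.02, -0.5369)  len=0.7483
  (v2,v5,v0) [-+-] → (1.64749, 1.02, -0.5369)–(1.92941, 1.02, -0.374146)  len=0.3255
  (v0,v5,v3) [-++] → (1.92941, 1.02, -0.374146)–(2.57749, 1.02, 0)  len=0.7483
  (v9,v12,v10) [+-+] → (-2.57749, 1.02, 0)–(-1.92941, 1.02, 0.374146)  len=0.7483
  (v10,v12,v13) [+--] → (-1.92941, 1.02, 0.374146)–(-1.64749, 1.02, 0.5369)  len=0.3255
  (v10,v13,v11) [+-+] → (-1.64749, 1.02, 0.5369)–(-1.64749, 1.02, -0.211393)  len=0.7483
  (v11,v13,v14) [+--] → (-1.64749, 1.02, -0.211393)–(-1.64749, 1.02, -0.5369)  len=0.3255
  (v11,v14,v9) [+-+] → (-1.64749, 1.02, -0.5369)–(-2.09467, 1.02, -0.278738)  len=0.5163
  (v9,v14,v12) [+--] → (-2.09467, 1.02, -0.278738)–(-2.57749, 1.02, 0)  len=0.5575

Chained into 2 loop(s):
  loop 1: 6 segments, perimeter = 3.2215
  loop 2: 6 segments, perimeter = 3.2215
Total perimeter = 6.443

loops=2 perimeter=6.443
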